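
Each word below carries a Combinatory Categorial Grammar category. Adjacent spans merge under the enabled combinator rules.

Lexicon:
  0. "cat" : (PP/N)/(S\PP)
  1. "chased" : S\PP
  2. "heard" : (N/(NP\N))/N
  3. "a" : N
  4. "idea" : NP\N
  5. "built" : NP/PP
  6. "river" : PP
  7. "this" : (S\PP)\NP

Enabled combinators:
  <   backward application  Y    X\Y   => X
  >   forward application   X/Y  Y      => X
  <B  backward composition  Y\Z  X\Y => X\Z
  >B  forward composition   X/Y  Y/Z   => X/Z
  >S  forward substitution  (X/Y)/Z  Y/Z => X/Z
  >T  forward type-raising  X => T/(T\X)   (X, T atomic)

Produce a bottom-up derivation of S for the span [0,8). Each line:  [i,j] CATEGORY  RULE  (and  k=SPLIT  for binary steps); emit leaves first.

[0,1] (PP/N)/(S\PP)  lex  "cat"
[1,2] S\PP  lex  "chased"
[0,2] PP/N  >  k=1
[2,3] (N/(NP\N))/N  lex  "heard"
[3,4] N  lex  "a"
[2,4] N/(NP\N)  >  k=3
[4,5] NP\N  lex  "idea"
[2,5] N  >  k=4
[0,5] PP  >  k=2
[5,6] NP/PP  lex  "built"
[6,7] PP  lex  "river"
[5,7] NP  >  k=6
[7,8] (S\PP)\NP  lex  "this"
[5,8] S\PP  <  k=7
[0,8] S  <  k=5

[0,8] S   <
  [0,5] PP   >
    [0,2] PP/N   >
      [0,1] "cat" : (PP/N)/(S\PP)
      [1,2] "chased" : S\PP
    [2,5] N   >
      [2,4] N/(NP\N)   >
        [2,3] "heard" : (N/(NP\N))/N
        [3,4] "a" : N
      [4,5] "idea" : NP\N
  [5,8] S\PP   <
    [5,7] NP   >
      [5,6] "built" : NP/PP
      [6,7] "river" : PP
    [7,8] "this" : (S\PP)\NP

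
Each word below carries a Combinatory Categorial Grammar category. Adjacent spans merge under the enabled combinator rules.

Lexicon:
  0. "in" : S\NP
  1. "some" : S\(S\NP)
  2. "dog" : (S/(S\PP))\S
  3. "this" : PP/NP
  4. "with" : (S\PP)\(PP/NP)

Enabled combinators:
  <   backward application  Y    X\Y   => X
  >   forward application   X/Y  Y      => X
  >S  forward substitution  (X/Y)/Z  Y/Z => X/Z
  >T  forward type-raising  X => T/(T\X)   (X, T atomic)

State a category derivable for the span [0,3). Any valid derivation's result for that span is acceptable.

[0,5] S   >
  [0,3] S/(S\PP)   <
    [0,2] S   <
      [0,1] "in" : S\NP
      [1,2] "some" : S\(S\NP)
    [2,3] "dog" : (S/(S\PP))\S
  [3,5] S\PP   <
    [3,4] "this" : PP/NP
    [4,5] "with" : (S\PP)\(PP/NP)

S/(S\PP)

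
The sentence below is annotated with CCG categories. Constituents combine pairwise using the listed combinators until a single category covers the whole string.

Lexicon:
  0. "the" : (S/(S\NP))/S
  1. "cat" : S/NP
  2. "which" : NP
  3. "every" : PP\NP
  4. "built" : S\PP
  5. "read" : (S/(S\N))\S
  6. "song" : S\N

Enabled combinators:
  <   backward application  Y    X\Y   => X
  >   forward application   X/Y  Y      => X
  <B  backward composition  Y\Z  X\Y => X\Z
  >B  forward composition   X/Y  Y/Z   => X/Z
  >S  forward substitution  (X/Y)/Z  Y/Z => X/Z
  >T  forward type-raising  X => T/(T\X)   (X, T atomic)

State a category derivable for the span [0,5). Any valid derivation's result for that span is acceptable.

S

[0,7] S   >
  [0,6] S/(S\N)   <
    [0,5] S   >
      [0,3] S/(S\NP)   >
        [0,1] "the" : (S/(S\NP))/S
        [1,3] S   >
          [1,2] "cat" : S/NP
          [2,3] "which" : NP
      [3,5] S\NP   <B
        [3,4] "every" : PP\NP
        [4,5] "built" : S\PP
    [5,6] "read" : (S/(S\N))\S
  [6,7] "song" : S\N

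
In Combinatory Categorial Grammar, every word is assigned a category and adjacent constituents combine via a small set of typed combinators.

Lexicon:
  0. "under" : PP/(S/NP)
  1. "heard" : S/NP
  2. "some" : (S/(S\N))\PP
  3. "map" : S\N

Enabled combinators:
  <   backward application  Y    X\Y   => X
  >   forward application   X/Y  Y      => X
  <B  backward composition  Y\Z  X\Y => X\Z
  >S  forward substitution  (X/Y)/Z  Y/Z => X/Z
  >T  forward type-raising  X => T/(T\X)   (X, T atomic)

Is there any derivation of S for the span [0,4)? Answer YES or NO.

YES

[0,4] S   >
  [0,3] S/(S\N)   <
    [0,2] PP   >
      [0,1] "under" : PP/(S/NP)
      [1,2] "heard" : S/NP
    [2,3] "some" : (S/(S\N))\PP
  [3,4] "map" : S\N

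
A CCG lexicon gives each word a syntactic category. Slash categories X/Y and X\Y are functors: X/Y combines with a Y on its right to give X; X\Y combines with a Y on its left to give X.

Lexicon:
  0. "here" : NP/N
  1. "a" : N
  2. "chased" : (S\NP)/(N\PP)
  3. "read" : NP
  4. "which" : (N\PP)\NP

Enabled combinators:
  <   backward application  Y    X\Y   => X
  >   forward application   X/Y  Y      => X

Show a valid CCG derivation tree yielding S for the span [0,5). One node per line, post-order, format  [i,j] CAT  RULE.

[0,5] S   <
  [0,2] NP   >
    [0,1] "here" : NP/N
    [1,2] "a" : N
  [2,5] S\NP   >
    [2,3] "chased" : (S\NP)/(N\PP)
    [3,5] N\PP   <
      [3,4] "read" : NP
      [4,5] "which" : (N\PP)\NP

[0,1] NP/N  lex  "here"
[1,2] N  lex  "a"
[0,2] NP  >  k=1
[2,3] (S\NP)/(N\PP)  lex  "chased"
[3,4] NP  lex  "read"
[4,5] (N\PP)\NP  lex  "which"
[3,5] N\PP  <  k=4
[2,5] S\NP  >  k=3
[0,5] S  <  k=2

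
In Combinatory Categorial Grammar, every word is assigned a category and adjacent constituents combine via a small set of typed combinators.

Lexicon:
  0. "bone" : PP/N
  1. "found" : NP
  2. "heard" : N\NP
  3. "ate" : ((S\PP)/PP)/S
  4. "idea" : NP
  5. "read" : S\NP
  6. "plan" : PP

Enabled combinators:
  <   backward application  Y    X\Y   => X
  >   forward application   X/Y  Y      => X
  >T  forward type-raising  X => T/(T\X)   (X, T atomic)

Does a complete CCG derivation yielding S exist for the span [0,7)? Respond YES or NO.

[0,7] S   <
  [0,3] PP   >
    [0,1] "bone" : PP/N
    [1,3] N   <
      [1,2] "found" : NP
      [2,3] "heard" : N\NP
  [3,7] S\PP   >
    [3,6] (S\PP)/PP   >
      [3,4] "ate" : ((S\PP)/PP)/S
      [4,6] S   >
        [4,5] S/(S\NP)   >T
          [4,5] "idea" : NP
        [5,6] "read" : S\NP
    [6,7] "plan" : PP

YES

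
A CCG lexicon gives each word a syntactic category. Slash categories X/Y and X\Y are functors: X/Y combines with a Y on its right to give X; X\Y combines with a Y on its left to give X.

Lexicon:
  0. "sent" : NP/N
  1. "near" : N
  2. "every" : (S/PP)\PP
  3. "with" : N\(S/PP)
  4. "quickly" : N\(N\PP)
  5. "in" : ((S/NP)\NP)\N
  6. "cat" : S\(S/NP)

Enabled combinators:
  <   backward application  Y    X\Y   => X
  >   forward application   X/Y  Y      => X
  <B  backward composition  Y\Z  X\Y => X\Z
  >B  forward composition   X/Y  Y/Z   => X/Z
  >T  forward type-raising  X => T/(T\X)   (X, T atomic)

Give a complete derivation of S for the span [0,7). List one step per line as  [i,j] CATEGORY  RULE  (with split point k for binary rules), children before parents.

[0,7] S   <
  [0,2] NP   >
    [0,1] "sent" : NP/N
    [1,2] "near" : N
  [2,7] S\NP   <B
    [2,6] (S/NP)\NP   <
      [2,5] N   <
        [2,4] N\PP   <B
          [2,3] "every" : (S/PP)\PP
          [3,4] "with" : N\(S/PP)
        [4,5] "quickly" : N\(N\PP)
      [5,6] "in" : ((S/NP)\NP)\N
    [6,7] "cat" : S\(S/NP)

[0,1] NP/N  lex  "sent"
[1,2] N  lex  "near"
[0,2] NP  >  k=1
[2,3] (S/PP)\PP  lex  "every"
[3,4] N\(S/PP)  lex  "with"
[2,4] N\PP  <B  k=3
[4,5] N\(N\PP)  lex  "quickly"
[2,5] N  <  k=4
[5,6] ((S/NP)\NP)\N  lex  "in"
[2,6] (S/NP)\NP  <  k=5
[6,7] S\(S/NP)  lex  "cat"
[2,7] S\NP  <B  k=6
[0,7] S  <  k=2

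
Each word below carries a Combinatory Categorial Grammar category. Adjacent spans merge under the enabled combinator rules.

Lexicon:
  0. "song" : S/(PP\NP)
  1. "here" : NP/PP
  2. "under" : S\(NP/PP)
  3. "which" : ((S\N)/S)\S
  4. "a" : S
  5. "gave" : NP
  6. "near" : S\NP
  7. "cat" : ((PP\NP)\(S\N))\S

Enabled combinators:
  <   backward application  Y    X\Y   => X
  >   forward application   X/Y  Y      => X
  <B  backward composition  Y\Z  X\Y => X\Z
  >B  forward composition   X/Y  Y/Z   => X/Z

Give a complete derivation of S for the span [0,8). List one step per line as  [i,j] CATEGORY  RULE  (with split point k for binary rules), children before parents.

[0,1] S/(PP\NP)  lex  "song"
[1,2] NP/PP  lex  "here"
[2,3] S\(NP/PP)  lex  "under"
[1,3] S  <  k=2
[3,4] ((S\N)/S)\S  lex  "which"
[1,4] (S\N)/S  <  k=3
[4,5] S  lex  "a"
[1,5] S\N  >  k=4
[5,6] NP  lex  "gave"
[6,7] S\NP  lex  "near"
[5,7] S  <  k=6
[7,8] ((PP\NP)\(S\N))\S  lex  "cat"
[5,8] (PP\NP)\(S\N)  <  k=7
[1,8] PP\NP  <  k=5
[0,8] S  >  k=1

[0,8] S   >
  [0,1] "song" : S/(PP\NP)
  [1,8] PP\NP   <
    [1,5] S\N   >
      [1,4] (S\N)/S   <
        [1,3] S   <
          [1,2] "here" : NP/PP
          [2,3] "under" : S\(NP/PP)
        [3,4] "which" : ((S\N)/S)\S
      [4,5] "a" : S
    [5,8] (PP\NP)\(S\N)   <
      [5,7] S   <
        [5,6] "gave" : NP
        [6,7] "near" : S\NP
      [7,8] "cat" : ((PP\NP)\(S\N))\S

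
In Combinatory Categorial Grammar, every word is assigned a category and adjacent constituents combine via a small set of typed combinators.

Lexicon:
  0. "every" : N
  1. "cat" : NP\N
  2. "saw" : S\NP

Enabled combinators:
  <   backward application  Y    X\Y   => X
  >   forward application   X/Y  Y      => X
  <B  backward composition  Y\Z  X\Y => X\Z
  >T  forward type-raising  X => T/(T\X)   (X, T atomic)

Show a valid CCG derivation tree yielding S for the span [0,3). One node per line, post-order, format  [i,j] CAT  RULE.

[0,1] N  lex  "every"
[0,1] S/(S\N)  >T
[1,2] NP\N  lex  "cat"
[2,3] S\NP  lex  "saw"
[1,3] S\N  <B  k=2
[0,3] S  >  k=1

[0,3] S   >
  [0,1] S/(S\N)   >T
    [0,1] "every" : N
  [1,3] S\N   <B
    [1,2] "cat" : NP\N
    [2,3] "saw" : S\NP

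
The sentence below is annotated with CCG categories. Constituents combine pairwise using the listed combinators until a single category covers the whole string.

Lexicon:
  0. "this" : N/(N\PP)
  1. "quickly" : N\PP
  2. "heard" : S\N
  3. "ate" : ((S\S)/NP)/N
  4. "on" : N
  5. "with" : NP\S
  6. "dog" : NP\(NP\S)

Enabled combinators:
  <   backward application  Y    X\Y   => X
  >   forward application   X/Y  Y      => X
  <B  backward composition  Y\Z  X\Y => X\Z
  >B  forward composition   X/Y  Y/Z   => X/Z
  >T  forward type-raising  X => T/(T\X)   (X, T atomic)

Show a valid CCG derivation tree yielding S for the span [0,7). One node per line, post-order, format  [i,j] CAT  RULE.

[0,1] N/(N\PP)  lex  "this"
[1,2] N\PP  lex  "quickly"
[0,2] N  >  k=1
[2,3] S\N  lex  "heard"
[3,4] ((S\S)/NP)/N  lex  "ate"
[4,5] N  lex  "on"
[3,5] (S\S)/NP  >  k=4
[5,6] NP\S  lex  "with"
[6,7] NP\(NP\S)  lex  "dog"
[5,7] NP  <  k=6
[3,7] S\S  >  k=5
[2,7] S\N  <B  k=3
[0,7] S  <  k=2

[0,7] S   <
  [0,2] N   >
    [0,1] "this" : N/(N\PP)
    [1,2] "quickly" : N\PP
  [2,7] S\N   <B
    [2,3] "heard" : S\N
    [3,7] S\S   >
      [3,5] (S\S)/NP   >
        [3,4] "ate" : ((S\S)/NP)/N
        [4,5] "on" : N
      [5,7] NP   <
        [5,6] "with" : NP\S
        [6,7] "dog" : NP\(NP\S)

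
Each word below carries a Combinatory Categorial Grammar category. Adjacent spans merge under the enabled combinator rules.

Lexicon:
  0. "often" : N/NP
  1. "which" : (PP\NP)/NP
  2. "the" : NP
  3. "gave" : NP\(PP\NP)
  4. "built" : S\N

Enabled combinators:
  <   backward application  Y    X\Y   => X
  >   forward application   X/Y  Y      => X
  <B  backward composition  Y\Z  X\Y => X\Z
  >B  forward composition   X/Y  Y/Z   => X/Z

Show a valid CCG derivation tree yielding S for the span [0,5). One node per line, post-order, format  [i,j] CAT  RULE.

[0,1] N/NP  lex  "often"
[1,2] (PP\NP)/NP  lex  "which"
[2,3] NP  lex  "the"
[1,3] PP\NP  >  k=2
[3,4] NP\(PP\NP)  lex  "gave"
[1,4] NP  <  k=3
[0,4] N  >  k=1
[4,5] S\N  lex  "built"
[0,5] S  <  k=4

[0,5] S   <
  [0,4] N   >
    [0,1] "often" : N/NP
    [1,4] NP   <
      [1,3] PP\NP   >
        [1,2] "which" : (PP\NP)/NP
        [2,3] "the" : NP
      [3,4] "gave" : NP\(PP\NP)
  [4,5] "built" : S\N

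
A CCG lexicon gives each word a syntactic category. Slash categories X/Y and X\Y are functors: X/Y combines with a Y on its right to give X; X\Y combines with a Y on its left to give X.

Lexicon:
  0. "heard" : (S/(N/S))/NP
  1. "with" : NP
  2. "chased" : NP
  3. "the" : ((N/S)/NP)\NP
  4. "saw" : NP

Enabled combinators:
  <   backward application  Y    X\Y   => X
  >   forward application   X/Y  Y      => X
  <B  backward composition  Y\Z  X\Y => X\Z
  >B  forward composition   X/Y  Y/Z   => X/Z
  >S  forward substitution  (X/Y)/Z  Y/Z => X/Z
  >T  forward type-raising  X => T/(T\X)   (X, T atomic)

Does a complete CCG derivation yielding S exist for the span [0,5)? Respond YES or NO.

YES

[0,5] S   >
  [0,4] S/NP   >B
    [0,2] S/(N/S)   >
      [0,1] "heard" : (S/(N/S))/NP
      [1,2] "with" : NP
    [2,4] (N/S)/NP   <
      [2,3] "chased" : NP
      [3,4] "the" : ((N/S)/NP)\NP
  [4,5] "saw" : NP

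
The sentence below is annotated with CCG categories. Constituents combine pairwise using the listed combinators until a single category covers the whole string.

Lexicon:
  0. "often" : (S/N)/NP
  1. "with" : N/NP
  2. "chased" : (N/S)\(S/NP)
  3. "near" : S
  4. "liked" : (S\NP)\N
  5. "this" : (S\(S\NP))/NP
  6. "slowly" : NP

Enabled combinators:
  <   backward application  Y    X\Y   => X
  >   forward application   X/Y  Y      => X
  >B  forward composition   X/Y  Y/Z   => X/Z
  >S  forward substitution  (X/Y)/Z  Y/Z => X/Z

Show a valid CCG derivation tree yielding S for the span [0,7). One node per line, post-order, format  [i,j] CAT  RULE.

[0,7] S   <
  [0,5] S\NP   <
    [0,4] N   >
      [0,3] N/S   <
        [0,2] S/NP   >S
          [0,1] "often" : (S/N)/NP
          [1,2] "with" : N/NP
        [2,3] "chased" : (N/S)\(S/NP)
      [3,4] "near" : S
    [4,5] "liked" : (S\NP)\N
  [5,7] S\(S\NP)   >
    [5,6] "this" : (S\(S\NP))/NP
    [6,7] "slowly" : NP

[0,1] (S/N)/NP  lex  "often"
[1,2] N/NP  lex  "with"
[0,2] S/NP  >S  k=1
[2,3] (N/S)\(S/NP)  lex  "chased"
[0,3] N/S  <  k=2
[3,4] S  lex  "near"
[0,4] N  >  k=3
[4,5] (S\NP)\N  lex  "liked"
[0,5] S\NP  <  k=4
[5,6] (S\(S\NP))/NP  lex  "this"
[6,7] NP  lex  "slowly"
[5,7] S\(S\NP)  >  k=6
[0,7] S  <  k=5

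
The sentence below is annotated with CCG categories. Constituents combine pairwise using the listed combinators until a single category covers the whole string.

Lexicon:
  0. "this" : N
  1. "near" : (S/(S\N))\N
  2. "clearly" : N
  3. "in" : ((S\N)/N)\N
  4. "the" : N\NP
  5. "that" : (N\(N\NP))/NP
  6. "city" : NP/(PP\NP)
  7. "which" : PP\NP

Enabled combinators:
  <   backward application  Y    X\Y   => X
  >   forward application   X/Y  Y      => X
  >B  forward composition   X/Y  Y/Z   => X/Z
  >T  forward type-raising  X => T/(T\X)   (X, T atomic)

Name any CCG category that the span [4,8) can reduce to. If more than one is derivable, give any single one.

[0,8] S   >
  [0,2] S/(S\N)   <
    [0,1] "this" : N
    [1,2] "near" : (S/(S\N))\N
  [2,8] S\N   >
    [2,4] (S\N)/N   <
      [2,3] "clearly" : N
      [3,4] "in" : ((S\N)/N)\N
    [4,8] N   <
      [4,5] "the" : N\NP
      [5,8] N\(N\NP)   >
        [5,6] "that" : (N\(N\NP))/NP
        [6,8] NP   >
          [6,7] "city" : NP/(PP\NP)
          [7,8] "which" : PP\NP

N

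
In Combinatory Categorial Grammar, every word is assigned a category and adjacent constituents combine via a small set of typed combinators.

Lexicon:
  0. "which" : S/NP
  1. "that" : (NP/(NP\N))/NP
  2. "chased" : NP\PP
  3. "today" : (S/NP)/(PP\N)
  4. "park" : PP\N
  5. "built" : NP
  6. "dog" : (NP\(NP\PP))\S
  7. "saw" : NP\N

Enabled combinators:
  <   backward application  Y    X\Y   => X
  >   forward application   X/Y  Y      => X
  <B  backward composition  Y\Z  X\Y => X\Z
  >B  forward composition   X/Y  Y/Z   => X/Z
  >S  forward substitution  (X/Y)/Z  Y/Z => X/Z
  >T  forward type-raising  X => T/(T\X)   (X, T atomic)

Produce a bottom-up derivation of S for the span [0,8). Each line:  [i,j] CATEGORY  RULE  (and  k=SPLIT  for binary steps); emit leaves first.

[0,1] S/NP  lex  "which"
[1,2] (NP/(NP\N))/NP  lex  "that"
[2,3] NP\PP  lex  "chased"
[3,4] (S/NP)/(PP\N)  lex  "today"
[4,5] PP\N  lex  "park"
[3,5] S/NP  >  k=4
[5,6] NP  lex  "built"
[3,6] S  >  k=5
[6,7] (NP\(NP\PP))\S  lex  "dog"
[3,7] NP\(NP\PP)  <  k=6
[2,7] NP  <  k=3
[1,7] NP/(NP\N)  >  k=2
[7,8] NP\N  lex  "saw"
[1,8] NP  >  k=7
[0,8] S  >  k=1

[0,8] S   >
  [0,1] "which" : S/NP
  [1,8] NP   >
    [1,7] NP/(NP\N)   >
      [1,2] "that" : (NP/(NP\N))/NP
      [2,7] NP   <
        [2,3] "chased" : NP\PP
        [3,7] NP\(NP\PP)   <
          [3,6] S   >
            [3,5] S/NP   >
              [3,4] "today" : (S/NP)/(PP\N)
              [4,5] "park" : PP\N
            [5,6] "built" : NP
          [6,7] "dog" : (NP\(NP\PP))\S
    [7,8] "saw" : NP\N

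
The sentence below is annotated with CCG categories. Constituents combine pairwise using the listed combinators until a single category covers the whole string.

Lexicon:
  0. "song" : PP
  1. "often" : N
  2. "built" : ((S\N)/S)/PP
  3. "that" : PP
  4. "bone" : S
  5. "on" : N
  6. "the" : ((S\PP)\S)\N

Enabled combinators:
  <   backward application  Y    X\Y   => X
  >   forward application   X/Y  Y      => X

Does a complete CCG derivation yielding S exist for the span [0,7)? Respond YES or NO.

[0,7] S   <
  [0,1] "song" : PP
  [1,7] S\PP   <
    [1,5] S   <
      [1,2] "often" : N
      [2,5] S\N   >
        [2,4] (S\N)/S   >
          [2,3] "built" : ((S\N)/S)/PP
          [3,4] "that" : PP
        [4,5] "bone" : S
    [5,7] (S\PP)\S   <
      [5,6] "on" : N
      [6,7] "the" : ((S\PP)\S)\N

YES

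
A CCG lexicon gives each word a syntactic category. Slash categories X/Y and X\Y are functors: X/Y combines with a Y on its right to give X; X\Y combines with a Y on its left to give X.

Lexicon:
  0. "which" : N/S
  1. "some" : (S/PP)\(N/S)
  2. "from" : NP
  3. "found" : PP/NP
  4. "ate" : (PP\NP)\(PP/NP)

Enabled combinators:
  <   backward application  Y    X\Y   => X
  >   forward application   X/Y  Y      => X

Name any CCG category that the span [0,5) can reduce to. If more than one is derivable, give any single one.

[0,5] S   >
  [0,2] S/PP   <
    [0,1] "which" : N/S
    [1,2] "some" : (S/PP)\(N/S)
  [2,5] PP   <
    [2,3] "from" : NP
    [3,5] PP\NP   <
      [3,4] "found" : PP/NP
      [4,5] "ate" : (PP\NP)\(PP/NP)

S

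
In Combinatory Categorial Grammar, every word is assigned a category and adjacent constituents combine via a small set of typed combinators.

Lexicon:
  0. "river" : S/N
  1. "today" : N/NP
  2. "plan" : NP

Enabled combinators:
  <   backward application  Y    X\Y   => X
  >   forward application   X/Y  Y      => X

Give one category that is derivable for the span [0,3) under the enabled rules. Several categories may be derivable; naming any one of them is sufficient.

S

[0,3] S   >
  [0,1] "river" : S/N
  [1,3] N   >
    [1,2] "today" : N/NP
    [2,3] "plan" : NP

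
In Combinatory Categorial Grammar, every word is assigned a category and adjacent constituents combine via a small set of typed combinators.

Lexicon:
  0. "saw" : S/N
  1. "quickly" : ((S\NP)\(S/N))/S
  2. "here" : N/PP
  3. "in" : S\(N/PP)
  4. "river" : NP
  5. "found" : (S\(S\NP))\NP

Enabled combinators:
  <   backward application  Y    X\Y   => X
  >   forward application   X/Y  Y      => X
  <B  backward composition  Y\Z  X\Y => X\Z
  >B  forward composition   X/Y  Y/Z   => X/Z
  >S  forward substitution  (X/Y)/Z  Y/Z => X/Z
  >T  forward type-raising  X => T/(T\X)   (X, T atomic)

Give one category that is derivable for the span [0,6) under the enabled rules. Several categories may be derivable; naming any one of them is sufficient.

[0,6] S   <
  [0,4] S\NP   <
    [0,1] "saw" : S/N
    [1,4] (S\NP)\(S/N)   >
      [1,2] "quickly" : ((S\NP)\(S/N))/S
      [2,4] S   <
        [2,3] "here" : N/PP
        [3,4] "in" : S\(N/PP)
  [4,6] S\(S\NP)   <
    [4,5] "river" : NP
    [5,6] "found" : (S\(S\NP))\NP

S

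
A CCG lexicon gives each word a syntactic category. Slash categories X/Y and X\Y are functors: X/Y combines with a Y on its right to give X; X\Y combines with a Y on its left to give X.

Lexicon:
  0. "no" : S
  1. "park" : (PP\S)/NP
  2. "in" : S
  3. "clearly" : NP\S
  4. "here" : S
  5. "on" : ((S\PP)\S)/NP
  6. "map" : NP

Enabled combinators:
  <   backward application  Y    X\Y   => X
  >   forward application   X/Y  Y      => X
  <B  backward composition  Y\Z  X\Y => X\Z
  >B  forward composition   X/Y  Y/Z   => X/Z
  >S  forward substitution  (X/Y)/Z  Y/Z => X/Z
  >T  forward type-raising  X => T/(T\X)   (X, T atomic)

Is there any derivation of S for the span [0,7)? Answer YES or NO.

[0,7] S   <
  [0,4] PP   <
    [0,1] "no" : S
    [1,4] PP\S   >
      [1,2] "park" : (PP\S)/NP
      [2,4] NP   >
        [2,3] NP/(NP\S)   >T
          [2,3] "in" : S
        [3,4] "clearly" : NP\S
  [4,7] S\PP   <
    [4,5] "here" : S
    [5,7] (S\PP)\S   >
      [5,6] "on" : ((S\PP)\S)/NP
      [6,7] "map" : NP

YES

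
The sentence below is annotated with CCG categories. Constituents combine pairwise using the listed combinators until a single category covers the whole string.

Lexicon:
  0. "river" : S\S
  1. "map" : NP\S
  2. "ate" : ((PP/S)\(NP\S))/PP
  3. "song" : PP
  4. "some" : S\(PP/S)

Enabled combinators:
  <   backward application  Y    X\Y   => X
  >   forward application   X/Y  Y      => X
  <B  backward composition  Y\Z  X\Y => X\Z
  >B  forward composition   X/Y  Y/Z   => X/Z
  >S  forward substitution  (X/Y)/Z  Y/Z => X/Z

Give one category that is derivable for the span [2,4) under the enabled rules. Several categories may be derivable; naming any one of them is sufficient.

[0,5] S   <
  [0,4] PP/S   <
    [0,2] NP\S   <B
      [0,1] "river" : S\S
      [1,2] "map" : NP\S
    [2,4] (PP/S)\(NP\S)   >
      [2,3] "ate" : ((PP/S)\(NP\S))/PP
      [3,4] "song" : PP
  [4,5] "some" : S\(PP/S)

(PP/S)\(NP\S)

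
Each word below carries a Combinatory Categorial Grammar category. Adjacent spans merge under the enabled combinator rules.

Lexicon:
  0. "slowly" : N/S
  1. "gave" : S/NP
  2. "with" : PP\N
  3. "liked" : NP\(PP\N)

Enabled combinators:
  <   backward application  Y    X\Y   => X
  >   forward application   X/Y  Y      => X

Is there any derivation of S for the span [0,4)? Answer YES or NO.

NO

N/S S/NP PP\N NP\(PP\N)
CKY chart[0,4] = {N}; S ∉ chart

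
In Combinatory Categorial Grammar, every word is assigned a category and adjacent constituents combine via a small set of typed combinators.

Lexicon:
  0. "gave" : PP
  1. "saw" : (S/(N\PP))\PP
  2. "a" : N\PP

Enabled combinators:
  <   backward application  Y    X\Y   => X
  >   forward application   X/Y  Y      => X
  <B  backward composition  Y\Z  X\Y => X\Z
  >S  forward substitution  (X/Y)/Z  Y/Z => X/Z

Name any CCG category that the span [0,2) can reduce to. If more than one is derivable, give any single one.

[0,3] S   >
  [0,2] S/(N\PP)   <
    [0,1] "gave" : PP
    [1,2] "saw" : (S/(N\PP))\PP
  [2,3] "a" : N\PP

S/(N\PP)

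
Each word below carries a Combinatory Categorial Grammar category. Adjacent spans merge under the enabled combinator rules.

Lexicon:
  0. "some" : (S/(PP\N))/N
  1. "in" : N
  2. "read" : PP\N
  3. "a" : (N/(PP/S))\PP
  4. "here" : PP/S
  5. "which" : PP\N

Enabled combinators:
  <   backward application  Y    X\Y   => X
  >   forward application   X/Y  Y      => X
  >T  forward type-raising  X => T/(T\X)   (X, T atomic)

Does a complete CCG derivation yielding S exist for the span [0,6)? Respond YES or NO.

[0,6] S   >
  [0,5] S/(PP\N)   >
    [0,1] "some" : (S/(PP\N))/N
    [1,5] N   >
      [1,4] N/(PP/S)   <
        [1,3] PP   >
          [1,2] PP/(PP\N)   >T
            [1,2] "in" : N
          [2,3] "read" : PP\N
        [3,4] "a" : (N/(PP/S))\PP
      [4,5] "here" : PP/S
  [5,6] "which" : PP\N

YES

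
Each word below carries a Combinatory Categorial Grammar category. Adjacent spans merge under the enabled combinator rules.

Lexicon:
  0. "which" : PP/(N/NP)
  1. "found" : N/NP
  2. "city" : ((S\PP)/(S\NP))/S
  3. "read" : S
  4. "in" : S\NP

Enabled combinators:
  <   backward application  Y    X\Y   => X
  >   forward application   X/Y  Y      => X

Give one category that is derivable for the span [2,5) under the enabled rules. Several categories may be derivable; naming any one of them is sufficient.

[0,5] S   <
  [0,2] PP   >
    [0,1] "which" : PP/(N/NP)
    [1,2] "found" : N/NP
  [2,5] S\PP   >
    [2,4] (S\PP)/(S\NP)   >
      [2,3] "city" : ((S\PP)/(S\NP))/S
      [3,4] "read" : S
    [4,5] "in" : S\NP

S\PP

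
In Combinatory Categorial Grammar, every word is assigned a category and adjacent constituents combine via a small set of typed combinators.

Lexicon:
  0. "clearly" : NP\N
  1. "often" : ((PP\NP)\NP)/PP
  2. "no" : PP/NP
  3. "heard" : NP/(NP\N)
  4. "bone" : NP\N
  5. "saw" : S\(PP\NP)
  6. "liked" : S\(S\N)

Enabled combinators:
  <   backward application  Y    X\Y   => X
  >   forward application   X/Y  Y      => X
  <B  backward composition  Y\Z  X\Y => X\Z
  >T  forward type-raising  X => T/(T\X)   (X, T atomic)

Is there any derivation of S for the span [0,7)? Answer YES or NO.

[0,7] S   <
  [0,6] S\N   <B
    [0,1] "clearly" : NP\N
    [1,6] S\NP   <B
      [1,5] (PP\NP)\NP   >
        [1,2] "often" : ((PP\NP)\NP)/PP
        [2,5] PP   >
          [2,3] "no" : PP/NP
          [3,5] NP   >
            [3,4] "heard" : NP/(NP\N)
            [4,5] "bone" : NP\N
      [5,6] "saw" : S\(PP\NP)
  [6,7] "liked" : S\(S\N)

YES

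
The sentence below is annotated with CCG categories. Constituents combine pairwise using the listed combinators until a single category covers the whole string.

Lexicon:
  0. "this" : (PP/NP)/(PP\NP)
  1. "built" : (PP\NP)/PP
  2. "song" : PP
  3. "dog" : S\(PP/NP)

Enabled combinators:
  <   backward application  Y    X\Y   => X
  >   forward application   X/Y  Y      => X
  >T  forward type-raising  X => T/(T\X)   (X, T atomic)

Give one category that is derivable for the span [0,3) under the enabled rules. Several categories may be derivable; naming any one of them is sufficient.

PP/NP

[0,4] S   <
  [0,3] PP/NP   >
    [0,1] "this" : (PP/NP)/(PP\NP)
    [1,3] PP\NP   >
      [1,2] "built" : (PP\NP)/PP
      [2,3] "song" : PP
  [3,4] "dog" : S\(PP/NP)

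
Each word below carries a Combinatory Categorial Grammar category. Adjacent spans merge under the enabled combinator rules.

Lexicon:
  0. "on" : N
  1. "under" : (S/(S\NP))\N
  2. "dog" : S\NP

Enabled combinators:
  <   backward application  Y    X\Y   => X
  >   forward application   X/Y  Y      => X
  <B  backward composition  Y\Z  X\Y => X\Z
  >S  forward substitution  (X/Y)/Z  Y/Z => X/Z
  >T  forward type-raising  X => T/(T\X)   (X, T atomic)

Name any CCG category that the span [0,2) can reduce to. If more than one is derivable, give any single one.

S/(S\NP)

[0,3] S   >
  [0,2] S/(S\NP)   <
    [0,1] "on" : N
    [1,2] "under" : (S/(S\NP))\N
  [2,3] "dog" : S\NP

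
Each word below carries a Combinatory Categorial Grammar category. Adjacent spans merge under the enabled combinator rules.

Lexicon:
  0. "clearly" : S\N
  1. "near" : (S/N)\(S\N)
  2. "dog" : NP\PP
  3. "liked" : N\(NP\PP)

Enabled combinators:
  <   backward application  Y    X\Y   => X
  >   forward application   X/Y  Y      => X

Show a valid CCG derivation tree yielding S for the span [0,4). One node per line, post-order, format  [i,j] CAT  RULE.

[0,1] S\N  lex  "clearly"
[1,2] (S/N)\(S\N)  lex  "near"
[0,2] S/N  <  k=1
[2,3] NP\PP  lex  "dog"
[3,4] N\(NP\PP)  lex  "liked"
[2,4] N  <  k=3
[0,4] S  >  k=2

[0,4] S   >
  [0,2] S/N   <
    [0,1] "clearly" : S\N
    [1,2] "near" : (S/N)\(S\N)
  [2,4] N   <
    [2,3] "dog" : NP\PP
    [3,4] "liked" : N\(NP\PP)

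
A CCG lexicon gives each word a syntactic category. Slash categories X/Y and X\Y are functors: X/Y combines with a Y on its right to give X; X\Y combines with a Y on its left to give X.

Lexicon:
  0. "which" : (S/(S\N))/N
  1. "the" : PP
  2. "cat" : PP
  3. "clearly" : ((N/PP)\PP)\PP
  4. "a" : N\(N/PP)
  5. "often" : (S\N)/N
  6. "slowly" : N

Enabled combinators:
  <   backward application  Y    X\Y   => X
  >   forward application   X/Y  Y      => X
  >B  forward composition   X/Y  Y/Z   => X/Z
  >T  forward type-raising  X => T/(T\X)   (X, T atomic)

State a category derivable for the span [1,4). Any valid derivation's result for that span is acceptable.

[0,7] S   >
  [0,5] S/(S\N)   >
    [0,1] "which" : (S/(S\N))/N
    [1,5] N   <
      [1,4] N/PP   <
        [1,2] "the" : PP
        [2,4] (N/PP)\PP   <
          [2,3] "cat" : PP
          [3,4] "clearly" : ((N/PP)\PP)\PP
      [4,5] "a" : N\(N/PP)
  [5,7] S\N   >
    [5,6] "often" : (S\N)/N
    [6,7] "slowly" : N

N/PP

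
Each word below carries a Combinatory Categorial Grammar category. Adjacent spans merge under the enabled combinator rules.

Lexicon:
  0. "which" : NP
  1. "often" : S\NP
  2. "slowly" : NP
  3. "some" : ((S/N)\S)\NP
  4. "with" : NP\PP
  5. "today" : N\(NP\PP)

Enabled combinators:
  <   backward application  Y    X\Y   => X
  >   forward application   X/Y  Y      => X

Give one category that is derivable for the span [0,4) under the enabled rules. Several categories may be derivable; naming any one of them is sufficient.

[0,6] S   >
  [0,4] S/N   <
    [0,2] S   <
      [0,1] "which" : NP
      [1,2] "often" : S\NP
    [2,4] (S/N)\S   <
      [2,3] "slowly" : NP
      [3,4] "some" : ((S/N)\S)\NP
  [4,6] N   <
    [4,5] "with" : NP\PP
    [5,6] "today" : N\(NP\PP)

S/N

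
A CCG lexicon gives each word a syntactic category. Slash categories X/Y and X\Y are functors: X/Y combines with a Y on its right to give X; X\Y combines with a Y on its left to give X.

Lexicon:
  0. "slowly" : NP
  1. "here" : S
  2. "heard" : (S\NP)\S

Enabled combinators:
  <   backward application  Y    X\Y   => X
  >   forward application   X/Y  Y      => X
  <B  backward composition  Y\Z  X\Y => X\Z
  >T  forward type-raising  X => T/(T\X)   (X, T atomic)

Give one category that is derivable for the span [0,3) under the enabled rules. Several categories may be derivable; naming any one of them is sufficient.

[0,3] S   <
  [0,1] "slowly" : NP
  [1,3] S\NP   <
    [1,2] "here" : S
    [2,3] "heard" : (S\NP)\S

S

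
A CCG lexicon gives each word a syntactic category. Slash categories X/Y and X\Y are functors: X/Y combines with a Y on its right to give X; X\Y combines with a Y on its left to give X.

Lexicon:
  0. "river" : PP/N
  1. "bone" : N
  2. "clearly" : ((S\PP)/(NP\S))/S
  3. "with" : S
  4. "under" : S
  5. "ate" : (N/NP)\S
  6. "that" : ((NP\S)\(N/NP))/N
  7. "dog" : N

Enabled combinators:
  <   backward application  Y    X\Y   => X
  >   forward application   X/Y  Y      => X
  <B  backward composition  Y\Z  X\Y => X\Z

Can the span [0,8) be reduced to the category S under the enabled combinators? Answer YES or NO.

YES

[0,8] S   <
  [0,2] PP   >
    [0,1] "river" : PP/N
    [1,2] "bone" : N
  [2,8] S\PP   >
    [2,4] (S\PP)/(NP\S)   >
      [2,3] "clearly" : ((S\PP)/(NP\S))/S
      [3,4] "with" : S
    [4,8] NP\S   <
      [4,6] N/NP   <
        [4,5] "under" : S
        [5,6] "ate" : (N/NP)\S
      [6,8] (NP\S)\(N/NP)   >
        [6,7] "that" : ((NP\S)\(N/NP))/N
        [7,8] "dog" : N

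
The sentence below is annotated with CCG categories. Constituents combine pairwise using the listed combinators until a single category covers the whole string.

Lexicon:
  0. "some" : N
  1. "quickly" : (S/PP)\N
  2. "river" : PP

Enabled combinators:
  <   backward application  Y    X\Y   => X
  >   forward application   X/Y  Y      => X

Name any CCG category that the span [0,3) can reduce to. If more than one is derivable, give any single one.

[0,3] S   >
  [0,2] S/PP   <
    [0,1] "some" : N
    [1,2] "quickly" : (S/PP)\N
  [2,3] "river" : PP

S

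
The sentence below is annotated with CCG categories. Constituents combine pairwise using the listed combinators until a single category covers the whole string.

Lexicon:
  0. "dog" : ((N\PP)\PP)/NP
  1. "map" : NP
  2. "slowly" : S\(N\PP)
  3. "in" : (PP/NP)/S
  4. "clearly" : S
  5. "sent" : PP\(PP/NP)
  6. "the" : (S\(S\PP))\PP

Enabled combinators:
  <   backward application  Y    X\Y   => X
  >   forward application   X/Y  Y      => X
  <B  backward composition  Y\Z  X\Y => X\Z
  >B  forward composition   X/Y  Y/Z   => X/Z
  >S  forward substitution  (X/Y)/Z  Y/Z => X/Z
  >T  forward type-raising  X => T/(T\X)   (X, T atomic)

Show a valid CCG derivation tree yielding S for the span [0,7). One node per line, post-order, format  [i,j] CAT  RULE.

[0,1] ((N\PP)\PP)/NP  lex  "dog"
[1,2] NP  lex  "map"
[0,2] (N\PP)\PP  >  k=1
[2,3] S\(N\PP)  lex  "slowly"
[0,3] S\PP  <B  k=2
[3,4] (PP/NP)/S  lex  "in"
[4,5] S  lex  "clearly"
[3,5] PP/NP  >  k=4
[5,6] PP\(PP/NP)  lex  "sent"
[3,6] PP  <  k=5
[6,7] (S\(S\PP))\PP  lex  "the"
[3,7] S\(S\PP)  <  k=6
[0,7] S  <  k=3

[0,7] S   <
  [0,3] S\PP   <B
    [0,2] (N\PP)\PP   >
      [0,1] "dog" : ((N\PP)\PP)/NP
      [1,2] "map" : NP
    [2,3] "slowly" : S\(N\PP)
  [3,7] S\(S\PP)   <
    [3,6] PP   <
      [3,5] PP/NP   >
        [3,4] "in" : (PP/NP)/S
        [4,5] "clearly" : S
      [5,6] "sent" : PP\(PP/NP)
    [6,7] "the" : (S\(S\PP))\PP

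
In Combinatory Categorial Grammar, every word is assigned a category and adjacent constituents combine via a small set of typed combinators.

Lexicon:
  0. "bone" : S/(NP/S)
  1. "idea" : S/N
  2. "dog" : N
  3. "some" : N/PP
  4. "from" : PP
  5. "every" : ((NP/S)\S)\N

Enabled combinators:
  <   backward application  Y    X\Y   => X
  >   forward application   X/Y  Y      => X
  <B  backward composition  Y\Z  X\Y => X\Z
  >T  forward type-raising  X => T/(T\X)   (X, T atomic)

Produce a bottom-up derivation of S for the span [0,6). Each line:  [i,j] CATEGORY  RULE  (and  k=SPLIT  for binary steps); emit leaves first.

[0,6] S   >
  [0,1] "bone" : S/(NP/S)
  [1,6] NP/S   <
    [1,3] S   >
      [1,2] "idea" : S/N
      [2,3] "dog" : N
    [3,6] (NP/S)\S   <
      [3,5] N   >
        [3,4] "some" : N/PP
        [4,5] "from" : PP
      [5,6] "every" : ((NP/S)\S)\N

[0,1] S/(NP/S)  lex  "bone"
[1,2] S/N  lex  "idea"
[2,3] N  lex  "dog"
[1,3] S  >  k=2
[3,4] N/PP  lex  "some"
[4,5] PP  lex  "from"
[3,5] N  >  k=4
[5,6] ((NP/S)\S)\N  lex  "every"
[3,6] (NP/S)\S  <  k=5
[1,6] NP/S  <  k=3
[0,6] S  >  k=1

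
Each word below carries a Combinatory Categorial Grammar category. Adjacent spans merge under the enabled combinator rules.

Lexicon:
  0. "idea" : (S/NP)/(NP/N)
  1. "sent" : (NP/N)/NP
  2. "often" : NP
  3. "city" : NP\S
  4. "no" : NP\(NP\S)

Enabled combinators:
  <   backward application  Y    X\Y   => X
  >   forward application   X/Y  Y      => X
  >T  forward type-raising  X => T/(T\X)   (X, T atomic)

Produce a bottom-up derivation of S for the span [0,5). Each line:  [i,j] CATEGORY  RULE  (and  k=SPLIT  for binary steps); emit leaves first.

[0,5] S   >
  [0,3] S/NP   >
    [0,1] "idea" : (S/NP)/(NP/N)
    [1,3] NP/N   >
      [1,2] "sent" : (NP/N)/NP
      [2,3] "often" : NP
  [3,5] NP   <
    [3,4] "city" : NP\S
    [4,5] "no" : NP\(NP\S)

[0,1] (S/NP)/(NP/N)  lex  "idea"
[1,2] (NP/N)/NP  lex  "sent"
[2,3] NP  lex  "often"
[1,3] NP/N  >  k=2
[0,3] S/NP  >  k=1
[3,4] NP\S  lex  "city"
[4,5] NP\(NP\S)  lex  "no"
[3,5] NP  <  k=4
[0,5] S  >  k=3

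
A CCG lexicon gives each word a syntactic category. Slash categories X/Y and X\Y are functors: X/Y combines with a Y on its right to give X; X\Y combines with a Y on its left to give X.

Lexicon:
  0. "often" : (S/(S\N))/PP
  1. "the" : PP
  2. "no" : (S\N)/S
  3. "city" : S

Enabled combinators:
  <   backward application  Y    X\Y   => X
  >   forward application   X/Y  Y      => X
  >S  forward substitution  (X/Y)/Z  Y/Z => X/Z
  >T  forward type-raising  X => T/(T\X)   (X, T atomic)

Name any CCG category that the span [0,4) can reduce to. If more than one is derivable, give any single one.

[0,4] S   >
  [0,2] S/(S\N)   >
    [0,1] "often" : (S/(S\N))/PP
    [1,2] "the" : PP
  [2,4] S\N   >
    [2,3] "no" : (S\N)/S
    [3,4] "city" : S

S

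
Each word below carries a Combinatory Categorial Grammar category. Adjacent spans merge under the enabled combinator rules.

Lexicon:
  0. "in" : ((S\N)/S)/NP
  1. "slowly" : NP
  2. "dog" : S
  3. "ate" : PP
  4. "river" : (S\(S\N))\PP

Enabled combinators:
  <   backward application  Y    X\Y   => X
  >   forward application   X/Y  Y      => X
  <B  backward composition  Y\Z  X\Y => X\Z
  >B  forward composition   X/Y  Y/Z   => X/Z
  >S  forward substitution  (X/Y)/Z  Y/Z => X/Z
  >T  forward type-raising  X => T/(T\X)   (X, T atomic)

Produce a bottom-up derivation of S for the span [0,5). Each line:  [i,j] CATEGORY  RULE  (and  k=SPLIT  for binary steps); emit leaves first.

[0,5] S   <
  [0,3] S\N   >
    [0,2] (S\N)/S   >
      [0,1] "in" : ((S\N)/S)/NP
      [1,2] "slowly" : NP
    [2,3] "dog" : S
  [3,5] S\(S\N)   <
    [3,4] "ate" : PP
    [4,5] "river" : (S\(S\N))\PP

[0,1] ((S\N)/S)/NP  lex  "in"
[1,2] NP  lex  "slowly"
[0,2] (S\N)/S  >  k=1
[2,3] S  lex  "dog"
[0,3] S\N  >  k=2
[3,4] PP  lex  "ate"
[4,5] (S\(S\N))\PP  lex  "river"
[3,5] S\(S\N)  <  k=4
[0,5] S  <  k=3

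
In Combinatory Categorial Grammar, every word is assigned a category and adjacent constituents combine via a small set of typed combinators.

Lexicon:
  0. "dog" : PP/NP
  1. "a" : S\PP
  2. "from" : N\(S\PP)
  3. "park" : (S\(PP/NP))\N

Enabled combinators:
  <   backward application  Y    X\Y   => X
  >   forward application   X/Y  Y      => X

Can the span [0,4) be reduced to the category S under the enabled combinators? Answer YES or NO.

[0,4] S   <
  [0,1] "dog" : PP/NP
  [1,4] S\(PP/NP)   <
    [1,3] N   <
      [1,2] "a" : S\PP
      [2,3] "from" : N\(S\PP)
    [3,4] "park" : (S\(PP/NP))\N

YES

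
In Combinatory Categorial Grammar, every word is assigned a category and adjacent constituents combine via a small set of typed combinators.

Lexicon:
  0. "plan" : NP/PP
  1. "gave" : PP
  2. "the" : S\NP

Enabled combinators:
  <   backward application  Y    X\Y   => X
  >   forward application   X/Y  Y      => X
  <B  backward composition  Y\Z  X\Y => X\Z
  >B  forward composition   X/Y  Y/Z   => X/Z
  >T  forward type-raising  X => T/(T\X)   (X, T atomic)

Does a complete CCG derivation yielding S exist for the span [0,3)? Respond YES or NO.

YES

[0,3] S   <
  [0,2] NP   >
    [0,1] "plan" : NP/PP
    [1,2] "gave" : PP
  [2,3] "the" : S\NP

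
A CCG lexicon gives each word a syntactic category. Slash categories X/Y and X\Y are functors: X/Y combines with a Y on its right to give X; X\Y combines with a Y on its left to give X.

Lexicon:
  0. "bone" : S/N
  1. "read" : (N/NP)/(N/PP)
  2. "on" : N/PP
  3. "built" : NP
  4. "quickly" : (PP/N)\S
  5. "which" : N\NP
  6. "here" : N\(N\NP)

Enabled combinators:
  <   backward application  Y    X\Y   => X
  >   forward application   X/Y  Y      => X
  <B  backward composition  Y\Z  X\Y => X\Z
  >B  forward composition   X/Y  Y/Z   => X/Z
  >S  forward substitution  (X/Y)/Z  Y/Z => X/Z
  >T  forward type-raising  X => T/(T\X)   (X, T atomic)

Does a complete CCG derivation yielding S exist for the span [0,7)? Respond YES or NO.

S/N (N/NP)/(N/PP) N/PP NP (PP/N)\S N\NP N\(N\NP)
CKY chart[0,7] = {N/(N\PP), NP/(NP\PP), PP, PP/(N\N), PP/(PP\PP), S/(S\PP)}; S ∉ chart

NO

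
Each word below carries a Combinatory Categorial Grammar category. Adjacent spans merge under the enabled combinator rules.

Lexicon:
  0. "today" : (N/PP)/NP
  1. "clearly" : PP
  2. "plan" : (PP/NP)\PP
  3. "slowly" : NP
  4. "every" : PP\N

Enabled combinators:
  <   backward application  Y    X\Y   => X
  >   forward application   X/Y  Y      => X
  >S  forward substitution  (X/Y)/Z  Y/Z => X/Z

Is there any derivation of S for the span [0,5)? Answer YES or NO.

NO

(N/PP)/NP PP (PP/NP)\PP NP PP\N
CKY chart[0,5] = {PP}; S ∉ chart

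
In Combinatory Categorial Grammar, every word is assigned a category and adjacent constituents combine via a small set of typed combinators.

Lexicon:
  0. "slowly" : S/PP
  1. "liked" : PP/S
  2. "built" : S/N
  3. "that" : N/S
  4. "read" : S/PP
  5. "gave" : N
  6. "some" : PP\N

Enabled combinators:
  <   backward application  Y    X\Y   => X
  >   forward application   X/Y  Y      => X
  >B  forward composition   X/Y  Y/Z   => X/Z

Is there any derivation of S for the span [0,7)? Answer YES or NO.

[0,7] S   >
  [0,5] S/PP   >B
    [0,2] S/S   >B
      [0,1] "slowly" : S/PP
      [1,2] "liked" : PP/S
    [2,5] S/PP   >B
      [2,3] "built" : S/N
      [3,5] N/PP   >B
        [3,4] "that" : N/S
        [4,5] "read" : S/PP
  [5,7] PP   <
    [5,6] "gave" : N
    [6,7] "some" : PP\N

YES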